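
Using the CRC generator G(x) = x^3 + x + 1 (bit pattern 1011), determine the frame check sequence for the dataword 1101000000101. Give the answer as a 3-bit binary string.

000

Append 3 zeros: 1101000000101000. Divide by 1011 (XOR where the leading bit is 1):
  pos 0: 1101 XOR 1011 = 0110
  pos 1: 1100 XOR 1011 = 0111
  pos 2: 1110 XOR 1011 = 0101
  pos 3: 1010 XOR 1011 = 0001
  pos 6: 1000 XOR 1011 = 0011
  pos 8: 1110 XOR 1011 = 0101
  pos 9: 1011 XOR 1011 = 0000
Remainder (last 3 bits) = 000. This is the CRC / FCS.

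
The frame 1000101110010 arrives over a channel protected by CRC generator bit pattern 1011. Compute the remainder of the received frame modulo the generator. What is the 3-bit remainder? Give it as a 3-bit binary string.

Modulo-2 division of 1000101110010 by 1011:
  pos 0: 1000 XOR 1011 = 0011
  pos 2: 1110 XOR 1011 = 0101
  pos 3: 1011 XOR 1011 = 0000
  pos 7: 1100 XOR 1011 = 0111
  pos 8: 1111 XOR 1011 = 0100
  pos 9: 1000 XOR 1011 = 0011
Remainder = 011 (nonzero — an error is detected).

011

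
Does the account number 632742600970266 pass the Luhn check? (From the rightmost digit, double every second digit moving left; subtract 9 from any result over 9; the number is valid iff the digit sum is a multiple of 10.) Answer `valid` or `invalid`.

valid

From the right, keep odd positions and double even positions (subtract 9 from any doubled value over 9):
  doubled (positions 2,4,...): 3 0 9 0 4 5 6 → sum 27
  kept (positions 1,3,...): 6 2 7 0 6 4 2 6 → sum 33
Total = 60.
60 mod 10 = 0, so the number is valid.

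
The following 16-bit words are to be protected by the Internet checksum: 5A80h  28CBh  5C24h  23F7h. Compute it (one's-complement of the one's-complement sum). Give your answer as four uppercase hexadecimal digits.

FC98

One's-complement addition (fold any carry out of bit 15 back into bit 0):
  0x5A80 + 0x28CB = 0x0834B
  0x834B + 0x5C24 = 0x0DF6F
  0xDF6F + 0x23F7 = 0x10366 → wrap carry → 0x0367
One's-complement sum = 0x0367.
Checksum = ~0x0367 & 0xFFFF = 0xFC98.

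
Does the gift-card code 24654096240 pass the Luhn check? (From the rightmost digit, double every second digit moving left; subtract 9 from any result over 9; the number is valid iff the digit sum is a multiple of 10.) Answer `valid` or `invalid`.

invalid

From the right, keep odd positions and double even positions (subtract 9 from any doubled value over 9):
  doubled (positions 2,4,...): 8 3 0 1 8 → sum 20
  kept (positions 1,3,...): 0 2 9 4 6 2 → sum 23
Total = 43.
43 mod 10 = 3, so the number is invalid.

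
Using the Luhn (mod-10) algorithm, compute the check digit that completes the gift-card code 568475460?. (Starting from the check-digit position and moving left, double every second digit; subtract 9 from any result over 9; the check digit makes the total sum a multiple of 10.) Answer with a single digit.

Partial digits right→left: 0 6 4 5 7 4 8 6 5
Double every second digit counting from the check-digit position (so the 1st, 3rd, 5th, ... of the partial from the right).
  doubled (with −9 where >9): 0 8 5 7 1 → sum 21
  kept as-is: 6 5 4 6 → sum 21
Total = 21 + 21 = 42.
Check digit = (10 − (42 mod 10)) mod 10 = 8.

8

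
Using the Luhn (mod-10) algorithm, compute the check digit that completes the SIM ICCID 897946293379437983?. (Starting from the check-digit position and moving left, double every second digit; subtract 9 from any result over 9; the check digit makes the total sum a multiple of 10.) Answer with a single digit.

Partial digits right→left: 3 8 9 7 3 4 9 7 3 3 9 2 6 4 9 7 9 8
Double every second digit counting from the check-digit position (so the 1st, 3rd, 5th, ... of the partial from the right).
  doubled (with −9 where >9): 6 9 6 9 6 9 3 9 9 → sum 66
  kept as-is: 8 7 4 7 3 2 4 7 8 → sum 50
Total = 66 + 50 = 116.
Check digit = (10 − (116 mod 10)) mod 10 = 4.

4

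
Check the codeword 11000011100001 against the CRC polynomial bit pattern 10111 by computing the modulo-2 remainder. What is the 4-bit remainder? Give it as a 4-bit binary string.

0000

Modulo-2 division of 11000011100001 by 10111:
  pos 0: 11000 XOR 10111 = 01111
  pos 1: 11110 XOR 10111 = 01001
  pos 2: 10011 XOR 10111 = 00100
  pos 4: 10011 XOR 10111 = 00100
  pos 6: 10000 XOR 10111 = 00111
  pos 8: 11100 XOR 10111 = 01011
  pos 9: 10111 XOR 10111 = 00000
Remainder = 0000 (zero — the frame passes the CRC check).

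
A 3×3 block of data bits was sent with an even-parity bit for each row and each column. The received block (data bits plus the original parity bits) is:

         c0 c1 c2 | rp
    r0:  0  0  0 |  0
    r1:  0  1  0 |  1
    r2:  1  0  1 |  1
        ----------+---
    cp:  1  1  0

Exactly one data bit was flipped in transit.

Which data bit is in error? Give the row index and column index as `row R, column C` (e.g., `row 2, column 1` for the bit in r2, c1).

row 2, column 2

Recompute each row's even parity and compare to rp:
  r0: data parity 0, sent rp 0 → ok
  r1: data parity 1, sent rp 1 → ok
  r2: data parity 0, sent rp 1 → mismatch
Recompute each column's even parity and compare to cp:
  c0: data parity 1, sent cp 1 → ok
  c1: data parity 1, sent cp 1 → ok
  c2: data parity 1, sent cp 0 → mismatch
Exactly one row (r2) and one column (c2) fail → the flipped bit is at their intersection.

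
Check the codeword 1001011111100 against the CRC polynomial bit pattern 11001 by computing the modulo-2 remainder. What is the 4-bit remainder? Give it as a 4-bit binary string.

0000

Modulo-2 division of 1001011111100 by 11001:
  pos 0: 10010 XOR 11001 = 01011
  pos 1: 10111 XOR 11001 = 01110
  pos 2: 11101 XOR 11001 = 00100
  pos 4: 10011 XOR 11001 = 01010
  pos 5: 10101 XOR 11001 = 01100
  pos 6: 11001 XOR 11001 = 00000
Remainder = 0000 (zero — the frame passes the CRC check).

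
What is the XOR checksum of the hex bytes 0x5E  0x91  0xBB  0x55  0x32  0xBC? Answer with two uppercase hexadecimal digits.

AF

XOR the bytes together:
  start with 0x5E
  0x5E ⊕ 0x91 = 0xCF
  0xCF ⊕ 0xBB = 0x74
  0x74 ⊕ 0x55 = 0x21
  0x21 ⊕ 0x32 = 0x13
  0x13 ⊕ 0xBC = 0xAF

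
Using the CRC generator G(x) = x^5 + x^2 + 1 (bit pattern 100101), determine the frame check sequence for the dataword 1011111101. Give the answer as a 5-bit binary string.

Append 5 zeros: 101111110100000. Divide by 100101 (XOR where the leading bit is 1):
  pos 0: 101111 XOR 100101 = 001010
  pos 2: 101011 XOR 100101 = 001110
  pos 4: 111001 XOR 100101 = 011100
  pos 5: 111000 XOR 100101 = 011101
  pos 6: 111010 XOR 100101 = 011111
  pos 7: 111110 XOR 100101 = 011011
  pos 8: 110110 XOR 100101 = 010011
  pos 9: 100110 XOR 100101 = 000011
Remainder (last 5 bits) = 00011. This is the CRC / FCS.

00011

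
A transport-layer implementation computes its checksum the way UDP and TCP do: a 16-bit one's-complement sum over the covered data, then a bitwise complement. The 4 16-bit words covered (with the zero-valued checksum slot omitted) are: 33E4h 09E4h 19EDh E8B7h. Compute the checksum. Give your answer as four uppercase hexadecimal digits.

One's-complement addition (fold any carry out of bit 15 back into bit 0):
  0x33E4 + 0x09E4 = 0x03DC8
  0x3DC8 + 0x19ED = 0x057B5
  0x57B5 + 0xE8B7 = 0x1406C → wrap carry → 0x406D
One's-complement sum = 0x406D.
Checksum = ~0x406D & 0xFFFF = 0xBF92.

BF92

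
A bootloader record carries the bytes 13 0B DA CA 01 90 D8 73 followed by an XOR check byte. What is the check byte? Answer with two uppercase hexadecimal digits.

XOR the bytes together:
  start with 0x13
  0x13 ⊕ 0x0B = 0x18
  0x18 ⊕ 0xDA = 0xC2
  0xC2 ⊕ 0xCA = 0x08
  0x08 ⊕ 0x01 = 0x09
  0x09 ⊕ 0x90 = 0x99
  0x99 ⊕ 0xD8 = 0x41
  0x41 ⊕ 0x73 = 0x32

32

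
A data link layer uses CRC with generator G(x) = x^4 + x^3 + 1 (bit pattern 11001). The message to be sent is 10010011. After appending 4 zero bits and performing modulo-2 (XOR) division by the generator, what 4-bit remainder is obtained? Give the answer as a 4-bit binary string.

Append 4 zeros: 100100110000. Divide by 11001 (XOR where the leading bit is 1):
  pos 0: 10010 XOR 11001 = 01011
  pos 1: 10110 XOR 11001 = 01111
  pos 2: 11111 XOR 11001 = 00110
  pos 4: 11010 XOR 11001 = 00011
  pos 7: 11000 XOR 11001 = 00001
Remainder (last 4 bits) = 0001. This is the CRC / FCS.

0001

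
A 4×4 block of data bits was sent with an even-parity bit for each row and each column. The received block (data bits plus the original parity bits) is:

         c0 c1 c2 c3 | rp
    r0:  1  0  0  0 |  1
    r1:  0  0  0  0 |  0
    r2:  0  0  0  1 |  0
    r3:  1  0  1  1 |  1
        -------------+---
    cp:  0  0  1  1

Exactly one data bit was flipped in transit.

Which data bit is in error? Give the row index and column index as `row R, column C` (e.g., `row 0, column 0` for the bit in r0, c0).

Recompute each row's even parity and compare to rp:
  r0: data parity 1, sent rp 1 → ok
  r1: data parity 0, sent rp 0 → ok
  r2: data parity 1, sent rp 0 → mismatch
  r3: data parity 1, sent rp 1 → ok
Recompute each column's even parity and compare to cp:
  c0: data parity 0, sent cp 0 → ok
  c1: data parity 0, sent cp 0 → ok
  c2: data parity 1, sent cp 1 → ok
  c3: data parity 0, sent cp 1 → mismatch
Exactly one row (r2) and one column (c3) fail → the flipped bit is at their intersection.

row 2, column 3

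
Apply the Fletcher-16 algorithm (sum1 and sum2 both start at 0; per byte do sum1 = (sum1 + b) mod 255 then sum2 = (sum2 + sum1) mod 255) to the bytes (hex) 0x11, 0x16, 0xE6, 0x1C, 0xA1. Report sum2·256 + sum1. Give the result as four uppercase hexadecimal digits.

Running sums (mod 255):
  after byte 0 (0x11): sum1=17, sum2=17
  after byte 1 (0x16): sum1=39, sum2=56
  after byte 2 (0xE6): sum1=14, sum2=70
  after byte 3 (0x1C): sum1=42, sum2=112
  after byte 4 (0xA1): sum1=203, sum2=60
Checksum = sum2·256 + sum1 = 60·256 + 203 = 15563 = 0x3CCB.

3CCB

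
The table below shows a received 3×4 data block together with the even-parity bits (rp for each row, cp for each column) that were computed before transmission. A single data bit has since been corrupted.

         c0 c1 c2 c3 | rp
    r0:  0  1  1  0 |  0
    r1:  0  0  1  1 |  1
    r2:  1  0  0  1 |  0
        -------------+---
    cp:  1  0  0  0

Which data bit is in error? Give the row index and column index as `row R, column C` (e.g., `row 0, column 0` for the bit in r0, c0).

row 1, column 1

Recompute each row's even parity and compare to rp:
  r0: data parity 0, sent rp 0 → ok
  r1: data parity 0, sent rp 1 → mismatch
  r2: data parity 0, sent rp 0 → ok
Recompute each column's even parity and compare to cp:
  c0: data parity 1, sent cp 1 → ok
  c1: data parity 1, sent cp 0 → mismatch
  c2: data parity 0, sent cp 0 → ok
  c3: data parity 0, sent cp 0 → ok
Exactly one row (r1) and one column (c1) fail → the flipped bit is at their intersection.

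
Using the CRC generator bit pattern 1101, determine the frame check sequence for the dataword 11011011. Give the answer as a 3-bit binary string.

Append 3 zeros: 11011011000. Divide by 1101 (XOR where the leading bit is 1):
  pos 0: 1101 XOR 1101 = 0000
  pos 4: 1011 XOR 1101 = 0110
  pos 5: 1100 XOR 1101 = 0001
Remainder (last 3 bits) = 100. This is the CRC / FCS.

100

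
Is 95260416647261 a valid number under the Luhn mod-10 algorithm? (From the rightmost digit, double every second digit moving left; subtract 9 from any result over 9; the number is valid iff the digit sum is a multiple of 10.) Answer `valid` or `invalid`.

From the right, keep odd positions and double even positions (subtract 9 from any doubled value over 9):
  doubled (positions 2,4,...): 3 5 3 2 0 4 9 → sum 26
  kept (positions 1,3,...): 1 2 4 6 4 6 5 → sum 28
Total = 54.
54 mod 10 = 4, so the number is invalid.

invalid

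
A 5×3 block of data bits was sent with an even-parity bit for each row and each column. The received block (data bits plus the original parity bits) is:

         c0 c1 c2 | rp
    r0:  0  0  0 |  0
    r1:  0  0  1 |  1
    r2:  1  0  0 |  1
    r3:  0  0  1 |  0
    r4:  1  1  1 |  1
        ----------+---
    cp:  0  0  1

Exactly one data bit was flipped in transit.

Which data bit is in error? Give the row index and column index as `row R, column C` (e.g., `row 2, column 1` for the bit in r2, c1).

row 3, column 1

Recompute each row's even parity and compare to rp:
  r0: data parity 0, sent rp 0 → ok
  r1: data parity 1, sent rp 1 → ok
  r2: data parity 1, sent rp 1 → ok
  r3: data parity 1, sent rp 0 → mismatch
  r4: data parity 1, sent rp 1 → ok
Recompute each column's even parity and compare to cp:
  c0: data parity 0, sent cp 0 → ok
  c1: data parity 1, sent cp 0 → mismatch
  c2: data parity 1, sent cp 1 → ok
Exactly one row (r3) and one column (c1) fail → the flipped bit is at their intersection.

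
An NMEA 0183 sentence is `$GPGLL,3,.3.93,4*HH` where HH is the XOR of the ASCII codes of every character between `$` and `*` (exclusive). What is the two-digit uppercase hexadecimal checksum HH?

XOR the ASCII codes of the payload characters:
  'G' = 0x47 → acc = 0x47
  'P' = 0x50 → acc = 0x17
  'G' = 0x47 → acc = 0x50
  'L' = 0x4C → acc = 0x1C
  'L' = 0x4C → acc = 0x50
  ',' = 0x2C → acc = 0x7C
  '3' = 0x33 → acc = 0x4F
  ',' = 0x2C → acc = 0x63
  '.' = 0x2E → acc = 0x4D
  '3' = 0x33 → acc = 0x7E
  '.' = 0x2E → acc = 0x50
  '9' = 0x39 → acc = 0x69
  '3' = 0x33 → acc = 0x5A
  ',' = 0x2C → acc = 0x76
  '4' = 0x34 → acc = 0x42
Checksum = 0x42.

42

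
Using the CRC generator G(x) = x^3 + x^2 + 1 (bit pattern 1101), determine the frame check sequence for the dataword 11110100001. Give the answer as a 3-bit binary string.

Append 3 zeros: 11110100001000. Divide by 1101 (XOR where the leading bit is 1):
  pos 0: 1111 XOR 1101 = 0010
  pos 2: 1001 XOR 1101 = 0100
  pos 3: 1000 XOR 1101 = 0101
  pos 4: 1010 XOR 1101 = 0111
  pos 5: 1110 XOR 1101 = 0011
  pos 7: 1101 XOR 1101 = 0000
Remainder (last 3 bits) = 000. This is the CRC / FCS.

000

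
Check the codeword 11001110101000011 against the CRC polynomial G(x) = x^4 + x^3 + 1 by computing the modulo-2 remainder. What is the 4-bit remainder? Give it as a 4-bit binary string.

Modulo-2 division of 11001110101000011 by 11001:
  pos 0: 11001 XOR 11001 = 00000
  pos 5: 11010 XOR 11001 = 00011
  pos 8: 11100 XOR 11001 = 00101
  pos 10: 10100 XOR 11001 = 01101
  pos 11: 11011 XOR 11001 = 00010
Remainder = 0101 (nonzero — an error is detected).

0101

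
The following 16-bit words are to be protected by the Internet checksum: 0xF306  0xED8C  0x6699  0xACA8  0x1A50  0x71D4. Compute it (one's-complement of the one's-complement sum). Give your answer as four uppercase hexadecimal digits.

8005

One's-complement addition (fold any carry out of bit 15 back into bit 0):
  0xF306 + 0xED8C = 0x1E092 → wrap carry → 0xE093
  0xE093 + 0x6699 = 0x1472C → wrap carry → 0x472D
  0x472D + 0xACA8 = 0x0F3D5
  0xF3D5 + 0x1A50 = 0x10E25 → wrap carry → 0x0E26
  0x0E26 + 0x71D4 = 0x07FFA
One's-complement sum = 0x7FFA.
Checksum = ~0x7FFA & 0xFFFF = 0x8005.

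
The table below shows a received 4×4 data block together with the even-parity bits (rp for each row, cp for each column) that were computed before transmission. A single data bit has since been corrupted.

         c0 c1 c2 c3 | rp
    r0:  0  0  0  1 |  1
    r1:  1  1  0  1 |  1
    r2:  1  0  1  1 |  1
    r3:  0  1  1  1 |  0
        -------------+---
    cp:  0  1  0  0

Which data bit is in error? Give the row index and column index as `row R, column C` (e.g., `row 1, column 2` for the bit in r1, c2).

row 3, column 1

Recompute each row's even parity and compare to rp:
  r0: data parity 1, sent rp 1 → ok
  r1: data parity 1, sent rp 1 → ok
  r2: data parity 1, sent rp 1 → ok
  r3: data parity 1, sent rp 0 → mismatch
Recompute each column's even parity and compare to cp:
  c0: data parity 0, sent cp 0 → ok
  c1: data parity 0, sent cp 1 → mismatch
  c2: data parity 0, sent cp 0 → ok
  c3: data parity 0, sent cp 0 → ok
Exactly one row (r3) and one column (c1) fail → the flipped bit is at their intersection.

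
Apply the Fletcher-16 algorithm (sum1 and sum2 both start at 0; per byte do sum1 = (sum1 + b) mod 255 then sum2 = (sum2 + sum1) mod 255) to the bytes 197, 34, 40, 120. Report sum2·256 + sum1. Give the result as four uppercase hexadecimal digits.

4688

Running sums (mod 255):
  after byte 0 (197): sum1=197, sum2=197
  after byte 1 (34): sum1=231, sum2=173
  after byte 2 (40): sum1=16, sum2=189
  after byte 3 (120): sum1=136, sum2=70
Checksum = sum2·256 + sum1 = 70·256 + 136 = 18056 = 0x4688.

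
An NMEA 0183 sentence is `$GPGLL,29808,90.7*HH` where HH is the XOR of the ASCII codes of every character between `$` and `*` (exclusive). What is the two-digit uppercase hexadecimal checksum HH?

7B

XOR the ASCII codes of the payload characters:
  'G' = 0x47 → acc = 0x47
  'P' = 0x50 → acc = 0x17
  'G' = 0x47 → acc = 0x50
  'L' = 0x4C → acc = 0x1C
  'L' = 0x4C → acc = 0x50
  ',' = 0x2C → acc = 0x7C
  '2' = 0x32 → acc = 0x4E
  '9' = 0x39 → acc = 0x77
  '8' = 0x38 → acc = 0x4F
  '0' = 0x30 → acc = 0x7F
  '8' = 0x38 → acc = 0x47
  ',' = 0x2C → acc = 0x6B
  '9' = 0x39 → acc = 0x52
  '0' = 0x30 → acc = 0x62
  '.' = 0x2E → acc = 0x4C
  '7' = 0x37 → acc = 0x7B
Checksum = 0x7B.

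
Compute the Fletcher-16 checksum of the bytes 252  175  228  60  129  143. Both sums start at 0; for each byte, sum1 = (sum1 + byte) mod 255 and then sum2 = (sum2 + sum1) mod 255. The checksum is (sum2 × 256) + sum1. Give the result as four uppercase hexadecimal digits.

Running sums (mod 255):
  after byte 0 (252): sum1=252, sum2=252
  after byte 1 (175): sum1=172, sum2=169
  after byte 2 (228): sum1=145, sum2=59
  after byte 3 (60): sum1=205, sum2=9
  after byte 4 (129): sum1=79, sum2=88
  after byte 5 (143): sum1=222, sum2=55
Checksum = sum2·256 + sum1 = 55·256 + 222 = 14302 = 0x37DE.

37DE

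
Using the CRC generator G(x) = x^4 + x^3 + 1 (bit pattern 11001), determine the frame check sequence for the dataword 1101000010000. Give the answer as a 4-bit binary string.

1011

Append 4 zeros: 11010000100000000. Divide by 11001 (XOR where the leading bit is 1):
  pos 0: 11010 XOR 11001 = 00011
  pos 3: 11000 XOR 11001 = 00001
  pos 7: 11000 XOR 11001 = 00001
  pos 11: 10000 XOR 11001 = 01001
  pos 12: 10010 XOR 11001 = 01011
Remainder (last 4 bits) = 1011. This is the CRC / FCS.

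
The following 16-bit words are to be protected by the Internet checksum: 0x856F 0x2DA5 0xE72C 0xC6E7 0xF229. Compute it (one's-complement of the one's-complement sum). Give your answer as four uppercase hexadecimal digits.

One's-complement addition (fold any carry out of bit 15 back into bit 0):
  0x856F + 0x2DA5 = 0x0B314
  0xB314 + 0xE72C = 0x19A40 → wrap carry → 0x9A41
  0x9A41 + 0xC6E7 = 0x16128 → wrap carry → 0x6129
  0x6129 + 0xF229 = 0x15352 → wrap carry → 0x5353
One's-complement sum = 0x5353.
Checksum = ~0x5353 & 0xFFFF = 0xACAC.

ACAC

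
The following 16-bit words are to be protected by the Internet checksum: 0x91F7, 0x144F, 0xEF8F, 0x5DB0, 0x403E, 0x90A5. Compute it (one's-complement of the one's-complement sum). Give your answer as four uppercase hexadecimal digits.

One's-complement addition (fold any carry out of bit 15 back into bit 0):
  0x91F7 + 0x144F = 0x0A646
  0xA646 + 0xEF8F = 0x195D5 → wrap carry → 0x95D6
  0x95D6 + 0x5DB0 = 0x0F386
  0xF386 + 0x403E = 0x133C4 → wrap carry → 0x33C5
  0x33C5 + 0x90A5 = 0x0C46A
One's-complement sum = 0xC46A.
Checksum = ~0xC46A & 0xFFFF = 0x3B95.

3B95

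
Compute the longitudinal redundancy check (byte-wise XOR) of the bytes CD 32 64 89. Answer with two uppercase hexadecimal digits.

XOR the bytes together:
  start with 0xCD
  0xCD ⊕ 0x32 = 0xFF
  0xFF ⊕ 0x64 = 0x9B
  0x9B ⊕ 0x89 = 0x12

12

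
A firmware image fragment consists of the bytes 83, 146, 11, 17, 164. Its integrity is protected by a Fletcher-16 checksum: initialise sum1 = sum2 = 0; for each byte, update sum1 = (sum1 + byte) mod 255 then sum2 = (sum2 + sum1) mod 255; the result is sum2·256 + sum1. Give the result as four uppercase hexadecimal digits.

D2A6

Running sums (mod 255):
  after byte 0 (83): sum1=83, sum2=83
  after byte 1 (146): sum1=229, sum2=57
  after byte 2 (11): sum1=240, sum2=42
  after byte 3 (17): sum1=2, sum2=44
  after byte 4 (164): sum1=166, sum2=210
Checksum = sum2·256 + sum1 = 210·256 + 166 = 53926 = 0xD2A6.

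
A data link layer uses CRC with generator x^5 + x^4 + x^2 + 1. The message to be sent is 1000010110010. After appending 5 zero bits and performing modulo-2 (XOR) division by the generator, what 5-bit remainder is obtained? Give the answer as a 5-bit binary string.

Append 5 zeros: 100001011001000000. Divide by 110101 (XOR where the leading bit is 1):
  pos 0: 100001 XOR 110101 = 010100
  pos 1: 101000 XOR 110101 = 011101
  pos 2: 111011 XOR 110101 = 001110
  pos 4: 111010 XOR 110101 = 001111
  pos 6: 111101 XOR 110101 = 001000
  pos 8: 100000 XOR 110101 = 010101
  pos 9: 101010 XOR 110101 = 011111
  pos 10: 111110 XOR 110101 = 001011
  pos 12: 101100 XOR 110101 = 011001
Remainder (last 5 bits) = 11001. This is the CRC / FCS.

11001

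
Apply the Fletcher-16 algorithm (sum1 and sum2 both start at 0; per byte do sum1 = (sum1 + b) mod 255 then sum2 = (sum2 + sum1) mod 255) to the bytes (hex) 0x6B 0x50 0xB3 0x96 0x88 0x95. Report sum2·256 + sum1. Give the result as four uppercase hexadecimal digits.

4F24

Running sums (mod 255):
  after byte 0 (0x6B): sum1=107, sum2=107
  after byte 1 (0x50): sum1=187, sum2=39
  after byte 2 (0xB3): sum1=111, sum2=150
  after byte 3 (0x96): sum1=6, sum2=156
  after byte 4 (0x88): sum1=142, sum2=43
  after byte 5 (0x95): sum1=36, sum2=79
Checksum = sum2·256 + sum1 = 79·256 + 36 = 20260 = 0x4F24.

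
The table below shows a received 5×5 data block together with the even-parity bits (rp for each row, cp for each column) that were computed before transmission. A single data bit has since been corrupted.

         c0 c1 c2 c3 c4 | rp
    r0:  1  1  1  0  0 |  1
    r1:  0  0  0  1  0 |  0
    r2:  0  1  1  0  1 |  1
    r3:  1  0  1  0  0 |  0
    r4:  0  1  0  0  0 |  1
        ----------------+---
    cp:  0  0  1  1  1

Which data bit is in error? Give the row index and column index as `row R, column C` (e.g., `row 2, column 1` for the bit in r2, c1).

Recompute each row's even parity and compare to rp:
  r0: data parity 1, sent rp 1 → ok
  r1: data parity 1, sent rp 0 → mismatch
  r2: data parity 1, sent rp 1 → ok
  r3: data parity 0, sent rp 0 → ok
  r4: data parity 1, sent rp 1 → ok
Recompute each column's even parity and compare to cp:
  c0: data parity 0, sent cp 0 → ok
  c1: data parity 1, sent cp 0 → mismatch
  c2: data parity 1, sent cp 1 → ok
  c3: data parity 1, sent cp 1 → ok
  c4: data parity 1, sent cp 1 → ok
Exactly one row (r1) and one column (c1) fail → the flipped bit is at their intersection.

row 1, column 1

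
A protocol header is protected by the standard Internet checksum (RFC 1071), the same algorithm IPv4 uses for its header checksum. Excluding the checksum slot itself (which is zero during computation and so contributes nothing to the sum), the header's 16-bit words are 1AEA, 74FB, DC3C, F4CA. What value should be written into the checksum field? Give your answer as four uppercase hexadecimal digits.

9F12

One's-complement addition (fold any carry out of bit 15 back into bit 0):
  0x1AEA + 0x74FB = 0x08FE5
  0x8FE5 + 0xDC3C = 0x16C21 → wrap carry → 0x6C22
  0x6C22 + 0xF4CA = 0x160EC → wrap carry → 0x60ED
One's-complement sum = 0x60ED.
Checksum = ~0x60ED & 0xFFFF = 0x9F12.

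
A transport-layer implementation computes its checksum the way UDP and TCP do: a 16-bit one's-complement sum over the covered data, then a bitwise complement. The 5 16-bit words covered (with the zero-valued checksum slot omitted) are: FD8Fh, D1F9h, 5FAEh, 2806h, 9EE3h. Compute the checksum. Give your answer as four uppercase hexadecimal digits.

One's-complement addition (fold any carry out of bit 15 back into bit 0):
  0xFD8F + 0xD1F9 = 0x1CF88 → wrap carry → 0xCF89
  0xCF89 + 0x5FAE = 0x12F37 → wrap carry → 0x2F38
  0x2F38 + 0x2806 = 0x0573E
  0x573E + 0x9EE3 = 0x0F621
One's-complement sum = 0xF621.
Checksum = ~0xF621 & 0xFFFF = 0x09DE.

09DE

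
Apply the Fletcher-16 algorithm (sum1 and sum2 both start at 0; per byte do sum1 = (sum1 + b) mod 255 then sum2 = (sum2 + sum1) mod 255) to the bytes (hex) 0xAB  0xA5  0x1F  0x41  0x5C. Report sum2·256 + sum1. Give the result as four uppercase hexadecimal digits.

2D0E

Running sums (mod 255):
  after byte 0 (0xAB): sum1=171, sum2=171
  after byte 1 (0xA5): sum1=81, sum2=252
  after byte 2 (0x1F): sum1=112, sum2=109
  after byte 3 (0x41): sum1=177, sum2=31
  after byte 4 (0x5C): sum1=14, sum2=45
Checksum = sum2·256 + sum1 = 45·256 + 14 = 11534 = 0x2D0E.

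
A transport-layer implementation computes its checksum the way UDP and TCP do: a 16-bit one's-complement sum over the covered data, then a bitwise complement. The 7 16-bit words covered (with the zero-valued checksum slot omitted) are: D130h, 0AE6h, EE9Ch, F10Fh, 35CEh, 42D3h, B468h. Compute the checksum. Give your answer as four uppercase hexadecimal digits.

1732

One's-complement addition (fold any carry out of bit 15 back into bit 0):
  0xD130 + 0x0AE6 = 0x0DC16
  0xDC16 + 0xEE9C = 0x1CAB2 → wrap carry → 0xCAB3
  0xCAB3 + 0xF10F = 0x1BBC2 → wrap carry → 0xBBC3
  0xBBC3 + 0x35CE = 0x0F191
  0xF191 + 0x42D3 = 0x13464 → wrap carry → 0x3465
  0x3465 + 0xB468 = 0x0E8CD
One's-complement sum = 0xE8CD.
Checksum = ~0xE8CD & 0xFFFF = 0x1732.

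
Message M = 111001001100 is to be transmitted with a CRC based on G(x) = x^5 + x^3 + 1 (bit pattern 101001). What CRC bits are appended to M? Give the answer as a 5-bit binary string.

Append 5 zeros: 11100100110000000. Divide by 101001 (XOR where the leading bit is 1):
  pos 0: 111001 XOR 101001 = 010000
  pos 1: 100000 XOR 101001 = 001001
  pos 3: 100101 XOR 101001 = 001100
  pos 5: 110010 XOR 101001 = 011011
  pos 6: 110110 XOR 101001 = 011111
  pos 7: 111110 XOR 101001 = 010111
  pos 8: 101110 XOR 101001 = 000111
  pos 11: 111000 XOR 101001 = 010001
Remainder (last 5 bits) = 10001. This is the CRC / FCS.

10001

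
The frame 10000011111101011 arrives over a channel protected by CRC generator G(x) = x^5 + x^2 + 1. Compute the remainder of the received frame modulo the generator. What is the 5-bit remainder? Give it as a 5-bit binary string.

Modulo-2 division of 10000011111101011 by 100101:
  pos 0: 100000 XOR 100101 = 000101
  pos 3: 101111 XOR 100101 = 001010
  pos 5: 101011 XOR 100101 = 001110
  pos 7: 111010 XOR 100101 = 011111
  pos 8: 111111 XOR 100101 = 011010
  pos 9: 110100 XOR 100101 = 010001
  pos 10: 100011 XOR 100101 = 000110
Remainder = 01101 (nonzero — an error is detected).

01101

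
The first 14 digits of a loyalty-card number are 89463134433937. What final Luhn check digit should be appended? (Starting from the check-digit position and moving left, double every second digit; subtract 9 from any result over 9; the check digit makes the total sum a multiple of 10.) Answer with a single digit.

Partial digits right→left: 7 3 9 3 3 4 4 3 1 3 6 4 9 8
Double every second digit counting from the check-digit position (so the 1st, 3rd, 5th, ... of the partial from the right).
  doubled (with −9 where >9): 5 9 6 8 2 3 9 → sum 42
  kept as-is: 3 3 4 3 3 4 8 → sum 28
Total = 42 + 28 = 70.
Check digit = (10 − (70 mod 10)) mod 10 = 0.

0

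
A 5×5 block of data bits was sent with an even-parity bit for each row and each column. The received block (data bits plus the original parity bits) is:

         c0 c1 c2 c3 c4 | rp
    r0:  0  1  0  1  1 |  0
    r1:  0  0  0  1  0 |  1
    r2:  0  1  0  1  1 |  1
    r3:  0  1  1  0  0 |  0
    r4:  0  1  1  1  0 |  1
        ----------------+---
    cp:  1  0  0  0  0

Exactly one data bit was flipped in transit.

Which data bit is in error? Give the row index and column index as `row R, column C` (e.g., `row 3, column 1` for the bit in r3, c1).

Recompute each row's even parity and compare to rp:
  r0: data parity 1, sent rp 0 → mismatch
  r1: data parity 1, sent rp 1 → ok
  r2: data parity 1, sent rp 1 → ok
  r3: data parity 0, sent rp 0 → ok
  r4: data parity 1, sent rp 1 → ok
Recompute each column's even parity and compare to cp:
  c0: data parity 0, sent cp 1 → mismatch
  c1: data parity 0, sent cp 0 → ok
  c2: data parity 0, sent cp 0 → ok
  c3: data parity 0, sent cp 0 → ok
  c4: data parity 0, sent cp 0 → ok
Exactly one row (r0) and one column (c0) fail → the flipped bit is at their intersection.

row 0, column 0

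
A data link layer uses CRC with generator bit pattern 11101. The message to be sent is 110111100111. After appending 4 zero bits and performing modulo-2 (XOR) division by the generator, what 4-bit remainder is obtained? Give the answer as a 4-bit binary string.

Append 4 zeros: 1101111001110000. Divide by 11101 (XOR where the leading bit is 1):
  pos 0: 11011 XOR 11101 = 00110
  pos 2: 11011 XOR 11101 = 00110
  pos 4: 11000 XOR 11101 = 00101
  pos 6: 10111 XOR 11101 = 01010
  pos 7: 10101 XOR 11101 = 01000
  pos 8: 10000 XOR 11101 = 01101
  pos 9: 11010 XOR 11101 = 00111
  pos 11: 11100 XOR 11101 = 00001
Remainder (last 4 bits) = 0001. This is the CRC / FCS.

0001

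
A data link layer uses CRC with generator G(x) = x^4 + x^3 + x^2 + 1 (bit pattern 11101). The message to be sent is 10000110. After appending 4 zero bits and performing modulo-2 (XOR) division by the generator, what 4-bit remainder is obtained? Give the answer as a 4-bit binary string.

0100

Append 4 zeros: 100001100000. Divide by 11101 (XOR where the leading bit is 1):
  pos 0: 10000 XOR 11101 = 01101
  pos 1: 11011 XOR 11101 = 00110
  pos 3: 11010 XOR 11101 = 00111
  pos 5: 11100 XOR 11101 = 00001
Remainder (last 4 bits) = 0100. This is the CRC / FCS.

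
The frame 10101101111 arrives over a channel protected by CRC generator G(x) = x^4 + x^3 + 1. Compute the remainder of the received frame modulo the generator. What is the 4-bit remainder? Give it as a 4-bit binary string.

Modulo-2 division of 10101101111 by 11001:
  pos 0: 10101 XOR 11001 = 01100
  pos 1: 11001 XOR 11001 = 00000
Remainder = 1111 (nonzero — an error is detected).

1111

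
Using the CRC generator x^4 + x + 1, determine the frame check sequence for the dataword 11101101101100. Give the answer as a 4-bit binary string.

Append 4 zeros: 111011011011000000. Divide by 10011 (XOR where the leading bit is 1):
  pos 0: 11101 XOR 10011 = 01110
  pos 1: 11101 XOR 10011 = 01110
  pos 2: 11100 XOR 10011 = 01111
  pos 3: 11111 XOR 10011 = 01100
  pos 4: 11001 XOR 10011 = 01010
  pos 5: 10100 XOR 10011 = 00111
  pos 7: 11111 XOR 10011 = 01100
  pos 8: 11000 XOR 10011 = 01011
  pos 9: 10110 XOR 10011 = 00101
  pos 11: 10100 XOR 10011 = 00111
  pos 13: 11100 XOR 10011 = 01111
Remainder (last 4 bits) = 1111. This is the CRC / FCS.

1111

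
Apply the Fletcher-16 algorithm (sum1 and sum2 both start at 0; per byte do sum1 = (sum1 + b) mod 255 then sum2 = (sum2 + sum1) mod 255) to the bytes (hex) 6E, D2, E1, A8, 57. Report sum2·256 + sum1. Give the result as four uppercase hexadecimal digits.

C123

Running sums (mod 255):
  after byte 0 (6E): sum1=110, sum2=110
  after byte 1 (D2): sum1=65, sum2=175
  after byte 2 (E1): sum1=35, sum2=210
  after byte 3 (A8): sum1=203, sum2=158
  after byte 4 (57): sum1=35, sum2=193
Checksum = sum2·256 + sum1 = 193·256 + 35 = 49443 = 0xC123.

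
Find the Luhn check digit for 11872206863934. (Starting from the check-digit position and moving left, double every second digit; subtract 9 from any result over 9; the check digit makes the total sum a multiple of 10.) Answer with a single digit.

1

Partial digits right→left: 4 3 9 3 6 8 6 0 2 2 7 8 1 1
Double every second digit counting from the check-digit position (so the 1st, 3rd, 5th, ... of the partial from the right).
  doubled (with −9 where >9): 8 9 3 3 4 5 2 → sum 34
  kept as-is: 3 3 8 0 2 8 1 → sum 25
Total = 34 + 25 = 59.
Check digit = (10 − (59 mod 10)) mod 10 = 1.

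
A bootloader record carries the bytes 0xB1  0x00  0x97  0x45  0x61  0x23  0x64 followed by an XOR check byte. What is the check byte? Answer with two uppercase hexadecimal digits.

XOR the bytes together:
  start with 0xB1
  0xB1 ⊕ 0x00 = 0xB1
  0xB1 ⊕ 0x97 = 0x26
  0x26 ⊕ 0x45 = 0x63
  0x63 ⊕ 0x61 = 0x02
  0x02 ⊕ 0x23 = 0x21
  0x21 ⊕ 0x64 = 0x45

45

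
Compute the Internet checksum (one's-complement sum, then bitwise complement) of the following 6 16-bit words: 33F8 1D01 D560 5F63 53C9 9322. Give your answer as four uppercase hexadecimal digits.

One's-complement addition (fold any carry out of bit 15 back into bit 0):
  0x33F8 + 0x1D01 = 0x050F9
  0x50F9 + 0xD560 = 0x12659 → wrap carry → 0x265A
  0x265A + 0x5F63 = 0x085BD
  0x85BD + 0x53C9 = 0x0D986
  0xD986 + 0x9322 = 0x16CA8 → wrap carry → 0x6CA9
One's-complement sum = 0x6CA9.
Checksum = ~0x6CA9 & 0xFFFF = 0x9356.

9356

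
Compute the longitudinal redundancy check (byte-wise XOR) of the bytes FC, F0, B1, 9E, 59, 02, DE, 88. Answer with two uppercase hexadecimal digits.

XOR the bytes together:
  start with 0xFC
  0xFC ⊕ 0xF0 = 0x0C
  0x0C ⊕ 0xB1 = 0xBD
  0xBD ⊕ 0x9E = 0x23
  0x23 ⊕ 0x59 = 0x7A
  0x7A ⊕ 0x02 = 0x78
  0x78 ⊕ 0xDE = 0xA6
  0xA6 ⊕ 0x88 = 0x2E

2E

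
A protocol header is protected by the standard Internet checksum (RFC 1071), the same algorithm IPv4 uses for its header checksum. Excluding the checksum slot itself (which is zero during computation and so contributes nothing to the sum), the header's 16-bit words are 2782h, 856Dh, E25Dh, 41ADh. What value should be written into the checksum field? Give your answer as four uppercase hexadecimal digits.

2F05

One's-complement addition (fold any carry out of bit 15 back into bit 0):
  0x2782 + 0x856D = 0x0ACEF
  0xACEF + 0xE25D = 0x18F4C → wrap carry → 0x8F4D
  0x8F4D + 0x41AD = 0x0D0FA
One's-complement sum = 0xD0FA.
Checksum = ~0xD0FA & 0xFFFF = 0x2F05.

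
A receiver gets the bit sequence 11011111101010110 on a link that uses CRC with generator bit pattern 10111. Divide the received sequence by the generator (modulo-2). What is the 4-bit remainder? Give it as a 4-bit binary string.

Modulo-2 division of 11011111101010110 by 10111:
  pos 0: 11011 XOR 10111 = 01100
  pos 1: 11001 XOR 10111 = 01110
  pos 2: 11101 XOR 10111 = 01010
  pos 3: 10101 XOR 10111 = 00010
  pos 6: 10101 XOR 10111 = 00010
  pos 9: 10010 XOR 10111 = 00101
  pos 11: 10111 XOR 10111 = 00000
Remainder = 0000 (zero — the frame passes the CRC check).

0000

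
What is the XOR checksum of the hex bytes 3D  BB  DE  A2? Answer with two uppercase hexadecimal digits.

FA

XOR the bytes together:
  start with 0x3D
  0x3D ⊕ 0xBB = 0x86
  0x86 ⊕ 0xDE = 0x58
  0x58 ⊕ 0xA2 = 0xFA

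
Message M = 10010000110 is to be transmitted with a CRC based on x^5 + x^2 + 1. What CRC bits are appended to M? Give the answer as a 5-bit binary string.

Append 5 zeros: 1001000011000000. Divide by 100101 (XOR where the leading bit is 1):
  pos 0: 100100 XOR 100101 = 000001
  pos 5: 100110 XOR 100101 = 000011
  pos 9: 110000 XOR 100101 = 010101
  pos 10: 101010 XOR 100101 = 001111
Remainder (last 5 bits) = 01111. This is the CRC / FCS.

01111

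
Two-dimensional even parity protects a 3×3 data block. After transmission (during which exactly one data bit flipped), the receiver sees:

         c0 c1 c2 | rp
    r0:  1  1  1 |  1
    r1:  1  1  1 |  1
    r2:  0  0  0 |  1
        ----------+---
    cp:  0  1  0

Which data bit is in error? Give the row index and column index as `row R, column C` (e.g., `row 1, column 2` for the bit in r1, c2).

Recompute each row's even parity and compare to rp:
  r0: data parity 1, sent rp 1 → ok
  r1: data parity 1, sent rp 1 → ok
  r2: data parity 0, sent rp 1 → mismatch
Recompute each column's even parity and compare to cp:
  c0: data parity 0, sent cp 0 → ok
  c1: data parity 0, sent cp 1 → mismatch
  c2: data parity 0, sent cp 0 → ok
Exactly one row (r2) and one column (c1) fail → the flipped bit is at their intersection.

row 2, column 1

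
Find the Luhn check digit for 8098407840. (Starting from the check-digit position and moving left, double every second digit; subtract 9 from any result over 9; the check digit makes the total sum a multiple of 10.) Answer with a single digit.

4

Partial digits right→left: 0 4 8 7 0 4 8 9 0 8
Double every second digit counting from the check-digit position (so the 1st, 3rd, 5th, ... of the partial from the right).
  doubled (with −9 where >9): 0 7 0 7 0 → sum 14
  kept as-is: 4 7 4 9 8 → sum 32
Total = 14 + 32 = 46.
Check digit = (10 − (46 mod 10)) mod 10 = 4.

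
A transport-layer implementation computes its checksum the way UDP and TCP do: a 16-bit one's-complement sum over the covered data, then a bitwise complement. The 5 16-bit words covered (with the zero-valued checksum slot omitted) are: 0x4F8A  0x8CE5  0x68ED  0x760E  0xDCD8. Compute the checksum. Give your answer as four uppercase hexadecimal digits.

One's-complement addition (fold any carry out of bit 15 back into bit 0):
  0x4F8A + 0x8CE5 = 0x0DC6F
  0xDC6F + 0x68ED = 0x1455C → wrap carry → 0x455D
  0x455D + 0x760E = 0x0BB6B
  0xBB6B + 0xDCD8 = 0x19843 → wrap carry → 0x9844
One's-complement sum = 0x9844.
Checksum = ~0x9844 & 0xFFFF = 0x67BB.

67BB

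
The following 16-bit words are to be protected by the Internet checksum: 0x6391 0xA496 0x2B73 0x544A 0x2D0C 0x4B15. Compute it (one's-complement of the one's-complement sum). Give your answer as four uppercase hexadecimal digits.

One's-complement addition (fold any carry out of bit 15 back into bit 0):
  0x6391 + 0xA496 = 0x10827 → wrap carry → 0x0828
  0x0828 + 0x2B73 = 0x0339B
  0x339B + 0x544A = 0x087E5
  0x87E5 + 0x2D0C = 0x0B4F1
  0xB4F1 + 0x4B15 = 0x10006 → wrap carry → 0x0007
One's-complement sum = 0x0007.
Checksum = ~0x0007 & 0xFFFF = 0xFFF8.

FFF8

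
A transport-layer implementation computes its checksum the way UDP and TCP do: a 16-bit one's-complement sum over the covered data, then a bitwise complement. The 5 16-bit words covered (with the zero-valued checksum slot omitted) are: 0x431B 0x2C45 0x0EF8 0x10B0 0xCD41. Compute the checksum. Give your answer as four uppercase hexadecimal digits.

One's-complement addition (fold any carry out of bit 15 back into bit 0):
  0x431B + 0x2C45 = 0x06F60
  0x6F60 + 0x0EF8 = 0x07E58
  0x7E58 + 0x10B0 = 0x08F08
  0x8F08 + 0xCD41 = 0x15C49 → wrap carry → 0x5C4A
One's-complement sum = 0x5C4A.
Checksum = ~0x5C4A & 0xFFFF = 0xA3B5.

A3B5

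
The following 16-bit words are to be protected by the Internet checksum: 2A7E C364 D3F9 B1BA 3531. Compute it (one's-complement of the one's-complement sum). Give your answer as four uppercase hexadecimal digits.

One's-complement addition (fold any carry out of bit 15 back into bit 0):
  0x2A7E + 0xC364 = 0x0EDE2
  0xEDE2 + 0xD3F9 = 0x1C1DB → wrap carry → 0xC1DC
  0xC1DC + 0xB1BA = 0x17396 → wrap carry → 0x7397
  0x7397 + 0x3531 = 0x0A8C8
One's-complement sum = 0xA8C8.
Checksum = ~0xA8C8 & 0xFFFF = 0x5737.

5737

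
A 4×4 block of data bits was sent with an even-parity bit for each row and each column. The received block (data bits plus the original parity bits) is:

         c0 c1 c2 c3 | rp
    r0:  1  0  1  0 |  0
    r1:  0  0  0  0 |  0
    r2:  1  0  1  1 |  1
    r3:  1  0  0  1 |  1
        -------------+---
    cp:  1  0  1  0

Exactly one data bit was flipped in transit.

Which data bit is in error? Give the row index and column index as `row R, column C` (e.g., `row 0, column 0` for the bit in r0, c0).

Recompute each row's even parity and compare to rp:
  r0: data parity 0, sent rp 0 → ok
  r1: data parity 0, sent rp 0 → ok
  r2: data parity 1, sent rp 1 → ok
  r3: data parity 0, sent rp 1 → mismatch
Recompute each column's even parity and compare to cp:
  c0: data parity 1, sent cp 1 → ok
  c1: data parity 0, sent cp 0 → ok
  c2: data parity 0, sent cp 1 → mismatch
  c3: data parity 0, sent cp 0 → ok
Exactly one row (r3) and one column (c2) fail → the flipped bit is at their intersection.

row 3, column 2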